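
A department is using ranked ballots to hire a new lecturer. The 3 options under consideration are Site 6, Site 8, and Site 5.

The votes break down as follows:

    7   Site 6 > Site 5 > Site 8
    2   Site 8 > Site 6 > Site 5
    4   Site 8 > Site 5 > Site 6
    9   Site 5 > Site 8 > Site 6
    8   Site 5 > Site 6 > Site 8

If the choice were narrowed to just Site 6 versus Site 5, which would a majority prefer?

Ballots ranking Site 6 above Site 5: 7+2 = 9.
Ballots ranking Site 5 above Site 6: 4+9+8 = 21.
Site 5 wins the head-to-head, 21–9.

Site 5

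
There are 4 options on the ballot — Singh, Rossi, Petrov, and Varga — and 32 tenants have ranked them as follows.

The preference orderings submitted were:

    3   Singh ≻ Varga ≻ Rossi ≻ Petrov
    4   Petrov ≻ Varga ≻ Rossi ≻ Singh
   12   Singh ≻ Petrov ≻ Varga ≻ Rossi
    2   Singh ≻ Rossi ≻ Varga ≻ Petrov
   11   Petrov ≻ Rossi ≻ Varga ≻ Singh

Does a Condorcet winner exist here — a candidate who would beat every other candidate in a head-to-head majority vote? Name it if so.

Head-to-head results (32 voters total):
Singh vs Rossi: Singh wins 17–15.
Singh vs Petrov: Singh wins 17–15.
Singh vs Varga: Singh wins 17–15.
Rossi vs Petrov: Petrov wins 27–5.
Rossi vs Varga: Varga wins 19–13.
Petrov vs Varga: Petrov wins 27–5.
Singh beats each rival — Rossi (17–15), Petrov (17–15), Varga (17–15) — so Singh is the Condorcet winner.

Singh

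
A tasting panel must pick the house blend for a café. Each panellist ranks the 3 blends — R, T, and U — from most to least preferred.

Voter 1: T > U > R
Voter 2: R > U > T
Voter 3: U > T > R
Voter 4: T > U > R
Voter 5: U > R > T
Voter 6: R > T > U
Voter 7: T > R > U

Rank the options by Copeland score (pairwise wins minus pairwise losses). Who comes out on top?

T

Pairwise results:
  R vs T: T wins 4–3.
  R vs U: U wins 4–3.
  T vs U: T wins 4–3.
Copeland scores (wins − losses):
  R: 0 − 2 = -2
  T: 2 − 0 = 2
  U: 1 − 1 = 0
T has the best Copeland score.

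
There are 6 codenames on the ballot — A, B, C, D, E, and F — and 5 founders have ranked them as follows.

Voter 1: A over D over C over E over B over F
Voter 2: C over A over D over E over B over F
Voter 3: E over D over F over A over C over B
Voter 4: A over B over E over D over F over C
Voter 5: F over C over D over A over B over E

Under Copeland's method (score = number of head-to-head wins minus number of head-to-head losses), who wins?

A

Pairwise results:
  A vs B: A wins 5–0.
  A vs C: A wins 3–2.
  A vs D: A wins 3–2.
  A vs E: A wins 4–1.
  A vs F: A wins 3–2.
  B vs C: C wins 4–1.
  B vs D: D wins 4–1.
  B vs E: E wins 3–2.
  B vs F: B wins 3–2.
  C vs D: D wins 3–2.
  C vs E: C wins 3–2.
  C vs F: F wins 3–2.
  D vs E: D wins 3–2.
  D vs F: D wins 4–1.
  E vs F: E wins 4–1.
Copeland scores (wins − losses):
  A: 5 − 0 = 5
  B: 1 − 4 = -3
  C: 2 − 3 = -1
  D: 4 − 1 = 3
  E: 2 − 3 = -1
  F: 1 − 4 = -3
A has the best Copeland score.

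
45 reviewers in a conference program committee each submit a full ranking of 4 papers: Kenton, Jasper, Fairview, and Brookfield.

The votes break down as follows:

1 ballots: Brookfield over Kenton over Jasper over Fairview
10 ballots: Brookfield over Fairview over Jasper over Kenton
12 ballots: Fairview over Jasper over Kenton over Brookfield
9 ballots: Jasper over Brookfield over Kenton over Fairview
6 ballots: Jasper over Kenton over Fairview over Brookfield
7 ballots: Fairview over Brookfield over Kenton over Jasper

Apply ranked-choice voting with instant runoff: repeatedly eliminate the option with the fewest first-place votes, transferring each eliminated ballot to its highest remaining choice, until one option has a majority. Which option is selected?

Round 1: Fairview 19, Jasper 15, Brookfield 11, Kenton 0. Kenton has the fewest and is eliminated.
Round 2: Fairview 19, Jasper 15, Brookfield 11. Brookfield has the fewest and is eliminated.
Round 3: Fairview 29, Jasper 16. Fairview has a majority.

Fairview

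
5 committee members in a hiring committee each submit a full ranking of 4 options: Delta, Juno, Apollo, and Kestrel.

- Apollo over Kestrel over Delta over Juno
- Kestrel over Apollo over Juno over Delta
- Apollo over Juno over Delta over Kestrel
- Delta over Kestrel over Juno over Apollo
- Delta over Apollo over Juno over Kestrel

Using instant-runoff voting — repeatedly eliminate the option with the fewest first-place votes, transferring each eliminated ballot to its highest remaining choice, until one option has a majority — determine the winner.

Round 1: Delta 2, Apollo 2, Kestrel 1, Juno 0. Juno has the fewest and is eliminated.
Round 2: Delta 2, Apollo 2, Kestrel 1. Kestrel has the fewest and is eliminated.
Round 3: Apollo 3, Delta 2. Apollo has a majority.

Apollo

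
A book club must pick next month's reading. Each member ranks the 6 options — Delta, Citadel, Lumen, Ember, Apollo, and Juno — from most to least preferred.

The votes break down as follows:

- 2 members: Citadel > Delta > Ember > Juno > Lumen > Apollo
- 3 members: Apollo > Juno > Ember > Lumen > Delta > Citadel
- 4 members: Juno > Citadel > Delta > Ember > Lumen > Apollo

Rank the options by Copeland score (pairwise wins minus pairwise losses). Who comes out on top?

Pairwise results:
  Delta vs Citadel: Citadel wins 6–3.
  Delta vs Lumen: Delta wins 6–3.
  Delta vs Ember: Delta wins 6–3.
  Delta vs Apollo: Delta wins 6–3.
  Delta vs Juno: Juno wins 7–2.
  Citadel vs Lumen: Citadel wins 6–3.
  Citadel vs Ember: Citadel wins 6–3.
  Citadel vs Apollo: Citadel wins 6–3.
  Citadel vs Juno: Juno wins 7–2.
  Lumen vs Ember: Ember wins 9–0.
  Lumen vs Apollo: Lumen wins 6–3.
  Lumen vs Juno: Juno wins 9–0.
  Ember vs Apollo: Ember wins 6–3.
  Ember vs Juno: Juno wins 7–2.
  Apollo vs Juno: Juno wins 6–3.
Copeland scores (wins − losses):
  Delta: 3 − 2 = 1
  Citadel: 4 − 1 = 3
  Lumen: 1 − 4 = -3
  Ember: 2 − 3 = -1
  Apollo: 0 − 5 = -5
  Juno: 5 − 0 = 5
Juno has the best Copeland score.

Juno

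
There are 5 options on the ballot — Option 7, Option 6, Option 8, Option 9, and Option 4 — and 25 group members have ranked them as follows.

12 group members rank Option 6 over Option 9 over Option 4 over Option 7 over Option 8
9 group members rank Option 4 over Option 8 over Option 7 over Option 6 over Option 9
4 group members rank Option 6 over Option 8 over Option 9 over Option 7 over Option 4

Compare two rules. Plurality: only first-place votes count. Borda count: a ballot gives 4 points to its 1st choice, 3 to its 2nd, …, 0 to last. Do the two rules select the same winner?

Plurality first-place counts: Option 7 0, Option 6 16, Option 8 0, Option 9 0, Option 4 9 → Option 6.
Borda totals: Option 7 34, Option 6 73, Option 8 39, Option 9 44, Option 4 60 → Option 6.
The two rules agree on Option 6.

Yes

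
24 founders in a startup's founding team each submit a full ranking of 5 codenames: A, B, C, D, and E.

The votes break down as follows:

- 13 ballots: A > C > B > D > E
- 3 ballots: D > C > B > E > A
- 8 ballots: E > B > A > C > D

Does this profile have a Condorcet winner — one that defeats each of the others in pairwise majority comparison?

Head-to-head results (24 voters total):
A vs B: A wins 13–11.
A vs C: A wins 21–3.
A vs D: A wins 21–3.
A vs E: A wins 13–11.
B vs C: C wins 16–8.
B vs D: B wins 21–3.
B vs E: B wins 16–8.
C vs D: C wins 21–3.
C vs E: C wins 16–8.
D vs E: D wins 16–8.
A beats each rival — B (13–11), C (21–3), D (21–3), E (13–11) — so A is the Condorcet winner.

Yes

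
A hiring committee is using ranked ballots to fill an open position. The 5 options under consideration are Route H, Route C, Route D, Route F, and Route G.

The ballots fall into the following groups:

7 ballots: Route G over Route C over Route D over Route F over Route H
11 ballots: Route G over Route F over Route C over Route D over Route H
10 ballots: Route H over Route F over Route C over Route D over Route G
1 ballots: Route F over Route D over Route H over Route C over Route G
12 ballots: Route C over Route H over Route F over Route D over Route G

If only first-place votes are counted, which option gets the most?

First-place vote totals:
  Route H: 10
  Route C: 12
  Route D: 0
  Route F: 1
  Route G: 18
Route G has the most first-place votes.

Route G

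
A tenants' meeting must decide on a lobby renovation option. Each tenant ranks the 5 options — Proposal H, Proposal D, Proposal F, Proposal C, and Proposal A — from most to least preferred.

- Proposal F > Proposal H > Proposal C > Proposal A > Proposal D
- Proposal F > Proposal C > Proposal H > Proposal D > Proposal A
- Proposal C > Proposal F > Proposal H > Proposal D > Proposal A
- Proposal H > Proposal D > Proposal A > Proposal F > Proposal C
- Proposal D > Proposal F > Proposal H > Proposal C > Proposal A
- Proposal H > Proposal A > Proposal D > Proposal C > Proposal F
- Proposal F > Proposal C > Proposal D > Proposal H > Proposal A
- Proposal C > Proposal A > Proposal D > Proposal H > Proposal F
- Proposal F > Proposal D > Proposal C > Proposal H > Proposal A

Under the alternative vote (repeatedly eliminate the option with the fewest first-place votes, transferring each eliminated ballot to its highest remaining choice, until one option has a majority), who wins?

Proposal F

Round 1: Proposal F 4, Proposal H 2, Proposal C 2, Proposal D 1, Proposal A 0. Proposal A has the fewest and is eliminated.
Round 2: Proposal F 4, Proposal H 2, Proposal C 2, Proposal D 1. Proposal D has the fewest and is eliminated.
Round 3: Proposal F 5, Proposal H 2, Proposal C 2. Proposal F has a majority.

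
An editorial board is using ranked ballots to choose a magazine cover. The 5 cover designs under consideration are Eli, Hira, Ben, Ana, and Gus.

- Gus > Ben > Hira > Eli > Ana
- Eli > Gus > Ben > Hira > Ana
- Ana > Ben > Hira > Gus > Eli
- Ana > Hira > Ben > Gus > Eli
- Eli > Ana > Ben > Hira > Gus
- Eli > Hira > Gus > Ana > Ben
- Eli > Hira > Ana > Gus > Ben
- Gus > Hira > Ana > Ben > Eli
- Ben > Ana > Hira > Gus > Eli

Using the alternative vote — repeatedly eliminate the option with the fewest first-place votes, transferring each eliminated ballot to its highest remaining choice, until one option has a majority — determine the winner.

Eli

Round 1: Eli 4, Ana 2, Gus 2, Ben 1, Hira 0. Hira has the fewest and is eliminated.
Round 2: Eli 4, Ana 2, Gus 2, Ben 1. Ben has the fewest and is eliminated.
Round 3: Eli 4, Ana 3, Gus 2. Gus has the fewest and is eliminated.
Round 4: Eli 5, Ana 4. Eli has a majority.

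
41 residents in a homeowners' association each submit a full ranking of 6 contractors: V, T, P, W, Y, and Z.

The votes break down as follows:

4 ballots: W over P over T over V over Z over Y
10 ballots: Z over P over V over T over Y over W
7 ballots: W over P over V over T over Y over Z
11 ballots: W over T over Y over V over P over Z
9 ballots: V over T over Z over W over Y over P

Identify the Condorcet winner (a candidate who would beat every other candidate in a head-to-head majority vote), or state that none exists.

Head-to-head results (41 voters total):
V vs T: V wins 26–15.
V vs P: P wins 21–20.
V vs W: W wins 22–19.
V vs Y: V wins 30–11.
V vs Z: V wins 31–10.
T vs P: P wins 21–20.
T vs W: W wins 22–19.
T vs Y: T wins 41–0.
T vs Z: T wins 31–10.
P vs W: W wins 31–10.
P vs Y: P wins 21–20.
P vs Z: P wins 22–19.
W vs Y: W wins 31–10.
W vs Z: W wins 22–19.
Y vs Z: Z wins 23–18.
W beats each rival — V (22–19), T (22–19), P (31–10), Y (31–10), Z (22–19) — so W is the Condorcet winner.

W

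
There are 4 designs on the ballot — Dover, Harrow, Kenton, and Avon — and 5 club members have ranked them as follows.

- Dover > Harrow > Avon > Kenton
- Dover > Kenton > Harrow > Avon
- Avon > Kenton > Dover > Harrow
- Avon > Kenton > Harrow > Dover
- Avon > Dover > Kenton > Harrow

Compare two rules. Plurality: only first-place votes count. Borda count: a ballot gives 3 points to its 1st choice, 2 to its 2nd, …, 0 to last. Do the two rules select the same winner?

Yes

Plurality first-place counts: Dover 2, Harrow 0, Kenton 0, Avon 3 → Avon.
Borda totals: Dover 9, Harrow 4, Kenton 7, Avon 10 → Avon.
The two rules agree on Avon.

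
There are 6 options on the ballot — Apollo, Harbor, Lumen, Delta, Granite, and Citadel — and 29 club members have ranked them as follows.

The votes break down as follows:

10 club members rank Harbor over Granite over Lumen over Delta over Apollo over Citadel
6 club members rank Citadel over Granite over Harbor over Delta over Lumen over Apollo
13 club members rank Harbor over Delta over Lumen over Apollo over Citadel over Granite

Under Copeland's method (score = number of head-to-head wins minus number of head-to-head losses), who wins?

Harbor

Pairwise results:
  Apollo vs Harbor: Harbor wins 29–0.
  Apollo vs Lumen: Lumen wins 29–0.
  Apollo vs Delta: Delta wins 29–0.
  Apollo vs Granite: Granite wins 16–13.
  Apollo vs Citadel: Apollo wins 23–6.
  Harbor vs Lumen: Harbor wins 29–0.
  Harbor vs Delta: Harbor wins 29–0.
  Harbor vs Granite: Harbor wins 23–6.
  Harbor vs Citadel: Harbor wins 23–6.
  Lumen vs Delta: Delta wins 19–10.
  Lumen vs Granite: Granite wins 16–13.
  Lumen vs Citadel: Lumen wins 23–6.
  Delta vs Granite: Granite wins 16–13.
  Delta vs Citadel: Delta wins 23–6.
  Granite vs Citadel: Citadel wins 19–10.
Copeland scores (wins − losses):
  Apollo: 1 − 4 = -3
  Harbor: 5 − 0 = 5
  Lumen: 2 − 3 = -1
  Delta: 3 − 2 = 1
  Granite: 3 − 2 = 1
  Citadel: 1 − 4 = -3
Harbor has the best Copeland score.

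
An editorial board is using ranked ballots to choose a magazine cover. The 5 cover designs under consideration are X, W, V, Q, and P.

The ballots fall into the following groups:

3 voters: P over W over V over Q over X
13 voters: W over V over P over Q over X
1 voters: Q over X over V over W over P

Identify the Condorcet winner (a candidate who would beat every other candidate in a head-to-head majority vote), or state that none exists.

Head-to-head results (17 voters total):
X vs W: W wins 16–1.
X vs V: V wins 16–1.
X vs Q: Q wins 17–0.
X vs P: P wins 16–1.
W vs V: W wins 16–1.
W vs Q: W wins 16–1.
W vs P: W wins 14–3.
V vs Q: V wins 16–1.
V vs P: V wins 14–3.
Q vs P: P wins 16–1.
W beats each rival — X (16–1), V (16–1), Q (16–1), P (14–3) — so W is the Condorcet winner.

W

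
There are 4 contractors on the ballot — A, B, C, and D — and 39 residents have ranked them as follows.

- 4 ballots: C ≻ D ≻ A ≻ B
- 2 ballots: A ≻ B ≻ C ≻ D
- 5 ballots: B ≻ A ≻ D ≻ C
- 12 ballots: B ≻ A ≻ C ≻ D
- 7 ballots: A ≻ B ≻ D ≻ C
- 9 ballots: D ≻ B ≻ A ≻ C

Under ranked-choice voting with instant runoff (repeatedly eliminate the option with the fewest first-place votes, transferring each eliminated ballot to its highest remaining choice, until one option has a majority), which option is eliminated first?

Round 1: B 17, A 9, D 9, C 4. C has the fewest and is eliminated.
Round 2: B 17, D 13, A 9. A has the fewest and is eliminated.
Round 3: B 26, D 13. B has a majority.

C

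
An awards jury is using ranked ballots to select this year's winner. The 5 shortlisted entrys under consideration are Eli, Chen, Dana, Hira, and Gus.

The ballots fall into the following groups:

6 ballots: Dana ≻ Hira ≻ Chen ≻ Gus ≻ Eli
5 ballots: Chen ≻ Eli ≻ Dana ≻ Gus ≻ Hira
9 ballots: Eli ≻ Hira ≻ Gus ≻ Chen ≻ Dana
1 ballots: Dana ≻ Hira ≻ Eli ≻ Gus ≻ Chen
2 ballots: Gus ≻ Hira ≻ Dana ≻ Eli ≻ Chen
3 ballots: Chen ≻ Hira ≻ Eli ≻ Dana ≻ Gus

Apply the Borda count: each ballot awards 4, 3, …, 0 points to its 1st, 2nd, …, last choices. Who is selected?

Borda scores:
  Eli: 6·0 + 5·3 + 9·4 + 2 + 2·1 + 3·2 = 61
  Chen: 6·2 + 5·4 + 9·1 + 0 + 2·0 + 3·4 = 53
  Dana: 6·4 + 5·2 + 9·0 + 4 + 2·2 + 3·1 = 45
  Hira: 6·3 + 5·0 + 9·3 + 3 + 2·3 + 3·3 = 63
  Gus: 6·1 + 5·1 + 9·2 + 1 + 2·4 + 3·0 = 38
Hira has the highest total.

Hira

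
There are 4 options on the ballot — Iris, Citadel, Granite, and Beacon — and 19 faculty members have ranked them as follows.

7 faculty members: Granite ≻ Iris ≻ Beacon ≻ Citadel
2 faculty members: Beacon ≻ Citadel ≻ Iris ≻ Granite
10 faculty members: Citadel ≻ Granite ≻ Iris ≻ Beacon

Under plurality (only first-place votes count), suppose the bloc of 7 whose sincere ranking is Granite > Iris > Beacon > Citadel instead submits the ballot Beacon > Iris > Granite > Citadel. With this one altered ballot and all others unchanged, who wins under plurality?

Citadel

First-place totals with the altered ballot: Iris 0, Citadel 10, Granite 0, Beacon 9.
The winner is unchanged: still Citadel.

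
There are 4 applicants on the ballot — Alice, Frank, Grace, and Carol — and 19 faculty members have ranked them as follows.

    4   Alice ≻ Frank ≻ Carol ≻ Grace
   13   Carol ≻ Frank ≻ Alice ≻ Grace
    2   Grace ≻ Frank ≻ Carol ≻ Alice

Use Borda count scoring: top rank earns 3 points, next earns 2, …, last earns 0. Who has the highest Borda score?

Carol

Borda scores:
  Alice: 4·3 + 13·1 + 2·0 = 25
  Frank: 4·2 + 13·2 + 2·2 = 38
  Grace: 4·0 + 13·0 + 2·3 = 6
  Carol: 4·1 + 13·3 + 2·1 = 45
Carol has the highest total.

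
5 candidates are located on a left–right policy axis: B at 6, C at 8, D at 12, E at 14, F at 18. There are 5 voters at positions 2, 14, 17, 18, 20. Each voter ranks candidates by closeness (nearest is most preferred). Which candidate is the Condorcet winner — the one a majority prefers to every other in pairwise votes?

F

With single-peaked preferences on a line, the Condorcet winner is the candidate closest to the median voter.
The median voter (position 17) is closest to F at 18.
Check: F vs D — voters closer to F: 3 of 5.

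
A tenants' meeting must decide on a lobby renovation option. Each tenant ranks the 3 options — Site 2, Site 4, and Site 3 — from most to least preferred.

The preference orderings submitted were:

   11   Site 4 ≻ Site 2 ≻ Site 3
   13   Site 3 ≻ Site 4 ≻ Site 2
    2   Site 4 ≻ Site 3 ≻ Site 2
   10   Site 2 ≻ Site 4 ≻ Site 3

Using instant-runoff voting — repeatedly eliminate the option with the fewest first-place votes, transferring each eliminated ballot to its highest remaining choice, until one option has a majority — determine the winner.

Site 4

Round 1: Site 4 13, Site 3 13, Site 2 10. Site 2 has the fewest and is eliminated.
Round 2: Site 4 23, Site 3 13. Site 4 has a majority.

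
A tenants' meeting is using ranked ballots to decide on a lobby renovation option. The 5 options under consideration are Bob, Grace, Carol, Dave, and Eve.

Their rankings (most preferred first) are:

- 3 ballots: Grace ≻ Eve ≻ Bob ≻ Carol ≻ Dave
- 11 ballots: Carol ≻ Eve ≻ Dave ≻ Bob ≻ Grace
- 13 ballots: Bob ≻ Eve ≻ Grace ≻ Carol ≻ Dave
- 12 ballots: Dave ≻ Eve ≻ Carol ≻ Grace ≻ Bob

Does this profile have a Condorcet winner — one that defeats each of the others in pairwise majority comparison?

Yes

Head-to-head results (39 voters total):
Bob vs Grace: Bob wins 24–15.
Bob vs Carol: Carol wins 23–16.
Bob vs Dave: Dave wins 23–16.
Bob vs Eve: Eve wins 26–13.
Grace vs Carol: Carol wins 23–16.
Grace vs Dave: Dave wins 23–16.
Grace vs Eve: Eve wins 36–3.
Carol vs Dave: Carol wins 27–12.
Carol vs Eve: Eve wins 28–11.
Dave vs Eve: Eve wins 27–12.
Eve beats each rival — Bob (26–13), Grace (36–3), Carol (28–11), Dave (27–12) — so Eve is the Condorcet winner.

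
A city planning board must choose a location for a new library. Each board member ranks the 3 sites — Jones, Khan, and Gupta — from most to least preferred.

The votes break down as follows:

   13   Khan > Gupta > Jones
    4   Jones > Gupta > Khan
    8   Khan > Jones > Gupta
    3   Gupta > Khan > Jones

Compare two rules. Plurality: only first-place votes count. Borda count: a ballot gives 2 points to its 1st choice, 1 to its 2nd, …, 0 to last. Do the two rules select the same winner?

Yes

Plurality first-place counts: Jones 4, Khan 21, Gupta 3 → Khan.
Borda totals: Jones 16, Khan 45, Gupta 23 → Khan.
The two rules agree on Khan.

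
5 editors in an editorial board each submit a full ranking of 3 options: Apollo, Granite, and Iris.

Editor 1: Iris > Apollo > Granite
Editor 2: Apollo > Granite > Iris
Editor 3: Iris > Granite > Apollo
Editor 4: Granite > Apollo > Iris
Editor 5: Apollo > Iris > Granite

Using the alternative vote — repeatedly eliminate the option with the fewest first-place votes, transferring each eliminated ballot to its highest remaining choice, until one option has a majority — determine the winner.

Round 1: Apollo 2, Iris 2, Granite 1. Granite has the fewest and is eliminated.
Round 2: Apollo 3, Iris 2. Apollo has a majority.

Apollo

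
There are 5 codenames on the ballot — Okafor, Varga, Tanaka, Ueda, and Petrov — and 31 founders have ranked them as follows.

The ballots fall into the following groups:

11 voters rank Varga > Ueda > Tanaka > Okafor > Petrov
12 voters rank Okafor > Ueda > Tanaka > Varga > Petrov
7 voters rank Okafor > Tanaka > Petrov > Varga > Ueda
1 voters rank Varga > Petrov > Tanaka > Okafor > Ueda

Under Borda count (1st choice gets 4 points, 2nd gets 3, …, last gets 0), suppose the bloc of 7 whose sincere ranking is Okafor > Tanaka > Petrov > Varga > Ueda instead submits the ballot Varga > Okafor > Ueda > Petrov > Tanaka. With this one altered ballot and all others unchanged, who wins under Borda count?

Borda totals with the altered ballot: Okafor 81, Varga 88, Tanaka 48, Ueda 83, Petrov 10.
The switch changes the winner from Okafor to Varga.

Varga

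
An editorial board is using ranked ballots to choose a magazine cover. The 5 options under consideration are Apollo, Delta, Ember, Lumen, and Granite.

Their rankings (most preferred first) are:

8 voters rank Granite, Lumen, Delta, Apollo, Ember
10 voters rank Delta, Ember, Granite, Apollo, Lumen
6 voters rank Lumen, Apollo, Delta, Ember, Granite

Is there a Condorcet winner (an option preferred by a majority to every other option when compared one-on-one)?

Head-to-head results (24 voters total):
Apollo vs Delta: Delta wins 18–6.
Apollo vs Ember: Apollo wins 14–10.
Apollo vs Lumen: Lumen wins 14–10.
Apollo vs Granite: Granite wins 18–6.
Delta vs Ember: Delta wins 24–0.
Delta vs Lumen: Lumen wins 14–10.
Delta vs Granite: Delta wins 16–8.
Ember vs Lumen: Lumen wins 14–10.
Ember vs Granite: Ember wins 16–8.
Lumen vs Granite: Granite wins 18–6.
No candidate beats all others: Apollo beats Ember beats Granite beats Apollo, a majority cycle.

No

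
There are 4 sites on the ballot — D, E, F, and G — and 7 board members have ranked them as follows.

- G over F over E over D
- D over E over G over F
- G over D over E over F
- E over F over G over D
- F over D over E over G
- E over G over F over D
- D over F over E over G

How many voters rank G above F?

Ballots ranking G above F: 4.
Ballots ranking F above G: 3.
So 4 of 7 voters prefer G to F.

4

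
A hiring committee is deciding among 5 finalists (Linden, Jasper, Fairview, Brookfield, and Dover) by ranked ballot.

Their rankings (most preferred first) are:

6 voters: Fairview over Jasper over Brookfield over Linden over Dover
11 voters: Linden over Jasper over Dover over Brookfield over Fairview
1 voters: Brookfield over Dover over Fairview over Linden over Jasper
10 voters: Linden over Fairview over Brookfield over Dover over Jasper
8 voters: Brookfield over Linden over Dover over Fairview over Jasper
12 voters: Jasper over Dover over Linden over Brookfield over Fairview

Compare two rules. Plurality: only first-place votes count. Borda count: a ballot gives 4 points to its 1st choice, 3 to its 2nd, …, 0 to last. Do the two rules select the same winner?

Plurality first-place counts: Linden 21, Jasper 12, Fairview 6, Brookfield 9, Dover 0 → Linden.
Borda totals: Linden 139, Jasper 99, Fairview 64, Brookfield 91, Dover 87 → Linden.
The two rules agree on Linden.

Yes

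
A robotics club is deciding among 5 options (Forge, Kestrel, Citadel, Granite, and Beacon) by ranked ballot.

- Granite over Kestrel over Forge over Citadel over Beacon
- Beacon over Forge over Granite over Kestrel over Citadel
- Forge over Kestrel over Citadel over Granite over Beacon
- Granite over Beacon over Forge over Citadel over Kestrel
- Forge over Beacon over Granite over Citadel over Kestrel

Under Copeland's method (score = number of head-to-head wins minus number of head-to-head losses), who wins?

Pairwise results:
  Forge vs Kestrel: Forge wins 4–1.
  Forge vs Citadel: Forge wins 5–0.
  Forge vs Granite: Forge wins 3–2.
  Forge vs Beacon: Forge wins 3–2.
  Kestrel vs Citadel: Kestrel wins 3–2.
  Kestrel vs Granite: Granite wins 4–1.
  Kestrel vs Beacon: Beacon wins 3–2.
  Citadel vs Granite: Granite wins 4–1.
  Citadel vs Beacon: Beacon wins 3–2.
  Granite vs Beacon: Granite wins 3–2.
Copeland scores (wins − losses):
  Forge: 4 − 0 = 4
  Kestrel: 1 − 3 = -2
  Citadel: 0 − 4 = -4
  Granite: 3 − 1 = 2
  Beacon: 2 − 2 = 0
Forge has the best Copeland score.

Forge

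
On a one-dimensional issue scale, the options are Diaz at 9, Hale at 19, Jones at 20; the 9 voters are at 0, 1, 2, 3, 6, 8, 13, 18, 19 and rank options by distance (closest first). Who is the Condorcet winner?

Diaz

With single-peaked preferences on a line, the Condorcet winner is the candidate closest to the median voter.
The median voter (position 6) is closest to Diaz at 9.
Check: Diaz vs Hale — voters closer to Diaz: 7 of 9.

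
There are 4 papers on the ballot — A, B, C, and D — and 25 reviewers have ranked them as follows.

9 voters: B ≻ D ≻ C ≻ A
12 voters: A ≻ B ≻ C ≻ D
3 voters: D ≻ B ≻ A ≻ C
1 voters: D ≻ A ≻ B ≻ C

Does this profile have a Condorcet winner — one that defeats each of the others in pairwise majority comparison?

Head-to-head results (25 voters total):
A vs B: A wins 13–12.
A vs C: A wins 16–9.
A vs D: D wins 13–12.
B vs C: B wins 25–0.
B vs D: B wins 21–4.
C vs D: D wins 13–12.
No candidate beats all others: A beats B beats D beats A, a majority cycle.

No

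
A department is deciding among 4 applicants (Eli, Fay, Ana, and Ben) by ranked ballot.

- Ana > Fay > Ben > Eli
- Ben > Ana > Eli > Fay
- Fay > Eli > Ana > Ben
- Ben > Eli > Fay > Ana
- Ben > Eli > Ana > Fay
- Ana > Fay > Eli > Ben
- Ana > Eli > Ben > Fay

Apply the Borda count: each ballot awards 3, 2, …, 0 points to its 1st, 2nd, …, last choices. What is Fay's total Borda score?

8

Borda scores:
  Eli: 0 + 1 + 2 + 2 + 2 + 1 + 2 = 10
  Fay: 2 + 0 + 3 + 1 + 0 + 2 + 0 = 8
  Ana: 3 + 2 + 1 + 0 + 1 + 3 + 3 = 13
  Ben: 1 + 3 + 0 + 3 + 3 + 0 + 1 = 11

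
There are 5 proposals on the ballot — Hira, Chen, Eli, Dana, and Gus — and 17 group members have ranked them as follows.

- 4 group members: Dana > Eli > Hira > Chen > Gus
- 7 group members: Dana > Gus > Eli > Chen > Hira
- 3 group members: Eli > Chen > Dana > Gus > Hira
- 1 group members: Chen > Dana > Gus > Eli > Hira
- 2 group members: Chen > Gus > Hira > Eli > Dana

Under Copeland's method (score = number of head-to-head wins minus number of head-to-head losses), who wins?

Pairwise results:
  Hira vs Chen: Chen wins 13–4.
  Hira vs Eli: Eli wins 15–2.
  Hira vs Dana: Dana wins 15–2.
  Hira vs Gus: Gus wins 13–4.
  Chen vs Eli: Eli wins 14–3.
  Chen vs Dana: Dana wins 11–6.
  Chen vs Gus: Chen wins 10–7.
  Eli vs Dana: Dana wins 12–5.
  Eli vs Gus: Gus wins 10–7.
  Dana vs Gus: Dana wins 15–2.
Copeland scores (wins − losses):
  Hira: 0 − 4 = -4
  Chen: 2 − 2 = 0
  Eli: 2 − 2 = 0
  Dana: 4 − 0 = 4
  Gus: 2 − 2 = 0
Dana has the best Copeland score.

Dana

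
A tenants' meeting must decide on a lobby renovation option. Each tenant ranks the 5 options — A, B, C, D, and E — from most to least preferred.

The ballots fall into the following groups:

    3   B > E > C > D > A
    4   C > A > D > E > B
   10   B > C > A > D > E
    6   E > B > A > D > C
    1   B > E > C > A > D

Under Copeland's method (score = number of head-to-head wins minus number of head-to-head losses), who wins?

Pairwise results:
  A vs B: B wins 20–4.
  A vs C: C wins 18–6.
  A vs D: A wins 21–3.
  A vs E: A wins 14–10.
  B vs C: B wins 20–4.
  B vs D: B wins 20–4.
  B vs E: B wins 14–10.
  C vs D: C wins 18–6.
  C vs E: C wins 14–10.
  D vs E: D wins 14–10.
Copeland scores (wins − losses):
  A: 2 − 2 = 0
  B: 4 − 0 = 4
  C: 3 − 1 = 2
  D: 1 − 3 = -2
  E: 0 − 4 = -4
B has the best Copeland score.

B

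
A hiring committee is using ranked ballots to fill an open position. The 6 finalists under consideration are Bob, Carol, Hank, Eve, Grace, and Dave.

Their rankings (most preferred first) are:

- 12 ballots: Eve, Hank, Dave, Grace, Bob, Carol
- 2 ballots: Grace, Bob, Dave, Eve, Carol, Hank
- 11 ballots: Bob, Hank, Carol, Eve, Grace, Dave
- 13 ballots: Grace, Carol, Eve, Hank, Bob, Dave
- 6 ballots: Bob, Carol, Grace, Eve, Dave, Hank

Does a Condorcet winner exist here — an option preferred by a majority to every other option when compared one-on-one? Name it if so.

Head-to-head results (44 voters total):
Bob vs Carol: Bob wins 31–13.
Bob vs Hank: Hank wins 25–19.
Bob vs Eve: Eve wins 25–19.
Bob vs Grace: Grace wins 27–17.
Bob vs Dave: Bob wins 32–12.
Carol vs Hank: Hank wins 23–21.
Carol vs Eve: Carol wins 30–14.
Carol vs Grace: Grace wins 27–17.
Carol vs Dave: Carol wins 30–14.
Hank vs Eve: Eve wins 33–11.
Hank vs Grace: Hank wins 23–21.
Hank vs Dave: Hank wins 36–8.
Eve vs Grace: Eve wins 23–21.
Eve vs Dave: Eve wins 42–2.
Grace vs Dave: Grace wins 32–12.
No candidate beats all others: Bob beats Carol beats Eve beats Bob, a majority cycle.

None — there is no Condorcet winner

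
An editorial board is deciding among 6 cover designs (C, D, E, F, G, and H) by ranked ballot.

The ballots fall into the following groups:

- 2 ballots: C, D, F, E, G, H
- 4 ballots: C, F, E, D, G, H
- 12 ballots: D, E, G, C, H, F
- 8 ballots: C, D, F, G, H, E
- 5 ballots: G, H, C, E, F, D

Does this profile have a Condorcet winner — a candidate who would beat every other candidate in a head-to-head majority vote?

No

Head-to-head results (31 voters total):
C vs D: C wins 19–12.
C vs E: C wins 19–12.
C vs F: C wins 31–0.
C vs G: G wins 17–14.
C vs H: C wins 26–5.
D vs E: D wins 22–9.
D vs F: D wins 22–9.
D vs G: D wins 26–5.
D vs H: D wins 26–5.
E vs F: E wins 17–14.
E vs G: E wins 18–13.
E vs H: E wins 18–13.
F vs G: G wins 17–14.
F vs H: H wins 17–14.
G vs H: G wins 31–0.
No candidate beats all others: C beats D beats G beats C, a majority cycle.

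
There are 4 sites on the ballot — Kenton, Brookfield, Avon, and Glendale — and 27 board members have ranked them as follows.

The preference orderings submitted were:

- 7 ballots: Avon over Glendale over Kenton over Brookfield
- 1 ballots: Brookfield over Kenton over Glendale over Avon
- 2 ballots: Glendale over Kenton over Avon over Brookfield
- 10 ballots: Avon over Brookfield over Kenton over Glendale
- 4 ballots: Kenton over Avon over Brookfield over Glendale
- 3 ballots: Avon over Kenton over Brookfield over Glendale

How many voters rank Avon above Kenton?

20

Ballots ranking Avon above Kenton: 7+10+3 = 20.
Ballots ranking Kenton above Avon: 1+2+4 = 7.
So 20 of 27 voters prefer Avon to Kenton.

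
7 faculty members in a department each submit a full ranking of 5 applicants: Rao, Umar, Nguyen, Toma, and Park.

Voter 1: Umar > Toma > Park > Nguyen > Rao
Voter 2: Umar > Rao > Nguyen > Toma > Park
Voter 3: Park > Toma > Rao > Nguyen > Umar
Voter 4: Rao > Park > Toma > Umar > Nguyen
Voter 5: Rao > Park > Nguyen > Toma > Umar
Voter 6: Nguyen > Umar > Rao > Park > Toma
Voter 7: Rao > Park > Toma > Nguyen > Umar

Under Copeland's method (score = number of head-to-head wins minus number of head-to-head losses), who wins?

Rao

Pairwise results:
  Rao vs Umar: Rao wins 4–3.
  Rao vs Nguyen: Rao wins 5–2.
  Rao vs Toma: Rao wins 5–2.
  Rao vs Park: Rao wins 5–2.
  Umar vs Nguyen: Nguyen wins 4–3.
  Umar vs Toma: Toma wins 4–3.
  Umar vs Park: Park wins 4–3.
  Nguyen vs Toma: Toma wins 4–3.
  Nguyen vs Park: Park wins 5–2.
  Toma vs Park: Park wins 5–2.
Copeland scores (wins − losses):
  Rao: 4 − 0 = 4
  Umar: 0 − 4 = -4
  Nguyen: 1 − 3 = -2
  Toma: 2 − 2 = 0
  Park: 3 − 1 = 2
Rao has the best Copeland score.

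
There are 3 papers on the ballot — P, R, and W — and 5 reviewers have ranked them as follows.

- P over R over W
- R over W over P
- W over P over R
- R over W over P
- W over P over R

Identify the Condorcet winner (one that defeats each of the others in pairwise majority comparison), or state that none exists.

Head-to-head results (5 voters total):
P vs R: P wins 3–2.
P vs W: W wins 4–1.
R vs W: R wins 3–2.
No candidate beats all others: P beats R beats W beats P, a majority cycle.

There is no Condorcet winner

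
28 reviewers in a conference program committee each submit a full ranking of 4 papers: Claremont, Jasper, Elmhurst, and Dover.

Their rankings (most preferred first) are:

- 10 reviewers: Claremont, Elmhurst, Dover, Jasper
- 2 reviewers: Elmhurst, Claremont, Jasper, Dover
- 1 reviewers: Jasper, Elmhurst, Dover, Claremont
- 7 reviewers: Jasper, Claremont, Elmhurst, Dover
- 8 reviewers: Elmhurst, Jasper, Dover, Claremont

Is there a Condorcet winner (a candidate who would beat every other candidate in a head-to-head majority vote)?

Head-to-head results (28 voters total):
Claremont vs Jasper: Jasper wins 16–12.
Claremont vs Elmhurst: Claremont wins 17–11.
Claremont vs Dover: Claremont wins 19–9.
Jasper vs Elmhurst: Elmhurst wins 20–8.
Jasper vs Dover: Jasper wins 18–10.
Elmhurst vs Dover: Elmhurst wins 28–0.
No candidate beats all others: Claremont beats Elmhurst beats Jasper beats Claremont, a majority cycle.

No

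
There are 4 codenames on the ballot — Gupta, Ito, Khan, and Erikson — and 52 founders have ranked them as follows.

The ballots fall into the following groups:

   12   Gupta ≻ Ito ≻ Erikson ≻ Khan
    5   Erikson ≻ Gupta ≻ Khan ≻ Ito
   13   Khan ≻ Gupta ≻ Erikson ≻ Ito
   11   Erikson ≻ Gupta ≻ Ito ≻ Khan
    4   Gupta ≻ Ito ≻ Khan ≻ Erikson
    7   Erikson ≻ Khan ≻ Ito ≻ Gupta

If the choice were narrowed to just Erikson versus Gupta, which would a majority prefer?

Ballots ranking Erikson above Gupta: 5+11+7 = 23.
Ballots ranking Gupta above Erikson: 12+13+4 = 29.
Gupta wins the head-to-head, 29–23.

Gupta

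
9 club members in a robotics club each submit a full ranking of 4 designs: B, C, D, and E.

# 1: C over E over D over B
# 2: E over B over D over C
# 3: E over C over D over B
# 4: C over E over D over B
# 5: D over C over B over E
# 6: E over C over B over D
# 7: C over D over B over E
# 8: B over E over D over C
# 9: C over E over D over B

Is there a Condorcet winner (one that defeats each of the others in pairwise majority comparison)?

Yes

Head-to-head results (9 voters total):
B vs C: C wins 7–2.
B vs D: D wins 6–3.
B vs E: E wins 6–3.
C vs D: C wins 6–3.
C vs E: C wins 5–4.
D vs E: E wins 7–2.
C beats each rival — B (7–2), D (6–3), E (5–4) — so C is the Condorcet winner.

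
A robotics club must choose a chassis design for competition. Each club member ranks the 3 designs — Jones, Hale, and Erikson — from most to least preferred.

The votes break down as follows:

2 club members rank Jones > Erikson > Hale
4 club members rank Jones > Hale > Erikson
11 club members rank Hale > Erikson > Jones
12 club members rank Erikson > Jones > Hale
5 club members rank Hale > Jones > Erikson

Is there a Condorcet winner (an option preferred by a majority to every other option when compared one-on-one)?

Head-to-head results (34 voters total):
Jones vs Hale: Jones wins 18–16.
Jones vs Erikson: Erikson wins 23–11.
Hale vs Erikson: Hale wins 20–14.
No candidate beats all others: Jones beats Hale beats Erikson beats Jones, a majority cycle.

No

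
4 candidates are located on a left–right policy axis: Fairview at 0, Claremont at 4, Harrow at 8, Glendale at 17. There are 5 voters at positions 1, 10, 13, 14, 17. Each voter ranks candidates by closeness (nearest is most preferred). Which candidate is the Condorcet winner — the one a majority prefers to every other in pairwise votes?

Glendale

With single-peaked preferences on a line, the Condorcet winner is the candidate closest to the median voter.
The median voter (position 13) is closest to Glendale at 17.
Check: Glendale vs Harrow — voters closer to Glendale: 3 of 5.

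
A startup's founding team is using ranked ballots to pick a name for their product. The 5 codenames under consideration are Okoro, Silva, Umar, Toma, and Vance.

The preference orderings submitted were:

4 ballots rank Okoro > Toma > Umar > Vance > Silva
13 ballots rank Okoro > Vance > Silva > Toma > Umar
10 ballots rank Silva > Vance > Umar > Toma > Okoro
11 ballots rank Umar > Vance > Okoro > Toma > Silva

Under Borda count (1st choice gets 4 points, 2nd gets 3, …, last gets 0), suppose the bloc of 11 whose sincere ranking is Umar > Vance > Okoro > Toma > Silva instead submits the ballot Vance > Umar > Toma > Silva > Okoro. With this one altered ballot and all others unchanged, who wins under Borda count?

Vance

Borda totals with the altered ballot: Okoro 68, Silva 77, Umar 61, Toma 57, Vance 117.
The winner is unchanged: still Vance.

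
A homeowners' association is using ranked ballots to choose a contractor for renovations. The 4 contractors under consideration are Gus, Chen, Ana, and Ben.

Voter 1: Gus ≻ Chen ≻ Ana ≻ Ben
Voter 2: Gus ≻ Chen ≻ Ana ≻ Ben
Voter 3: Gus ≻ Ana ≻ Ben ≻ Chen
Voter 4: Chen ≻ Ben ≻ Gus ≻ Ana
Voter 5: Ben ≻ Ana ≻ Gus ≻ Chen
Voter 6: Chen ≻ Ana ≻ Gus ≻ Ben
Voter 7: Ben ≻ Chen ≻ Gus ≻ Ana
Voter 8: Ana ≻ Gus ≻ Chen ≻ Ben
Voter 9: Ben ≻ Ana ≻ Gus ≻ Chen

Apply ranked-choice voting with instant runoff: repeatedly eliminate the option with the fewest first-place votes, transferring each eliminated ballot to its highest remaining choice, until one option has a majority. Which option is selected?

Gus

Round 1: Gus 3, Ben 3, Chen 2, Ana 1. Ana has the fewest and is eliminated.
Round 2: Gus 4, Ben 3, Chen 2. Chen has the fewest and is eliminated.
Round 3: Gus 5, Ben 4. Gus has a majority.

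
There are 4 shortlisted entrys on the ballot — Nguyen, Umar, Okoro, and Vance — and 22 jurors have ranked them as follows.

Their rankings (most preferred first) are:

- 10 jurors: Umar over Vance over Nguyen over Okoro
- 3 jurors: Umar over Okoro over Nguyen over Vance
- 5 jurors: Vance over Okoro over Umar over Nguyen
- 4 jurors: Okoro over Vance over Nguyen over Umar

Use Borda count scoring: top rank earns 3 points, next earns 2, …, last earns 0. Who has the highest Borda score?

Borda scores:
  Nguyen: 10·1 + 3·1 + 5·0 + 4·1 = 17
  Umar: 10·3 + 3·3 + 5·1 + 4·0 = 44
  Okoro: 10·0 + 3·2 + 5·2 + 4·3 = 28
  Vance: 10·2 + 3·0 + 5·3 + 4·2 = 43
Umar has the highest total.

Umar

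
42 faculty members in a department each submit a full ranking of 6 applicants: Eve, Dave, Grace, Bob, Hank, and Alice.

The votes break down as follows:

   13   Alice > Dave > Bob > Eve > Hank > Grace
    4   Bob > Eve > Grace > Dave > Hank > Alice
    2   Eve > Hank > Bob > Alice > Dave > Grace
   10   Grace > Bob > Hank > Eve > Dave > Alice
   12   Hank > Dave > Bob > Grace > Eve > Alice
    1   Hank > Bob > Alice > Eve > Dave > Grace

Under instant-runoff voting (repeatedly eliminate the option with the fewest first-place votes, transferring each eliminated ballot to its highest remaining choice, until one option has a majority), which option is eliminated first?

Dave

Round 1: Hank 13, Alice 13, Grace 10, Bob 4, Eve 2, Dave 0. Dave has the fewest and is eliminated.
Round 2: Hank 13, Alice 13, Grace 10, Bob 4, Eve 2. Eve has the fewest and is eliminated.
Round 3: Hank 15, Alice 13, Grace 10, Bob 4. Bob has the fewest and is eliminated.
Round 4: Hank 15, Grace 14, Alice 13. Alice has the fewest and is eliminated.
Round 5: Hank 28, Grace 14. Hank has a majority.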